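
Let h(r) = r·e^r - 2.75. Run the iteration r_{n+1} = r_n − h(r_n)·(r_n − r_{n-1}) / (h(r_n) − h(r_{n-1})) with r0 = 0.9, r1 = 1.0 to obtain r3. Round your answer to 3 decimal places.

1.006

h(0.9) = -0.53636, h(1.0) = -0.03172
r2 = 1.00000 − (-0.03172)·(1.00000 − 0.90000) / (-0.03172 − (-0.53636)) = 1.00000 − (-0.00317)/(0.50464) = 1.00629
h(1.00629) = 0.00261
r3 = 1.00629 − 0.00261·(1.00629 − 1.00000) / (0.00261 − (-0.03172)) = 1.00629 − (0.00002)/(0.03433) = 1.00581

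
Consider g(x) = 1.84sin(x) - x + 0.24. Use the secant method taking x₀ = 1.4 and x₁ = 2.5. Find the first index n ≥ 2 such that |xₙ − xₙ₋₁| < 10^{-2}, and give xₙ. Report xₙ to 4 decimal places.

g(1.4) = 0.653228, g(2.5) = -1.158811
x₂ = 2.500000 − (-1.158811)·(1.100000)/(-1.812039) = 1.796542;  |Δ| = 0.703458
g(1.796542) = 0.236772
x₃ = 1.796542 − 0.236772·(-0.703458)/(1.395583) = 1.915890;  |Δ| = 0.119347
g(1.915890) = 0.055631
x₄ = 1.915890 − 0.055631·(0.119347)/(-0.181141) = 1.952543;  |Δ| = 0.036653
g(1.952543) = -0.004995
x₅ = 1.952543 − (-0.004995)·(0.036653)/(-0.060626) = 1.949523;  |Δ| = 0.003020
|x₅ − x₄| = 0.003020 < 10^{-2}

n = 5, xₙ = 1.9495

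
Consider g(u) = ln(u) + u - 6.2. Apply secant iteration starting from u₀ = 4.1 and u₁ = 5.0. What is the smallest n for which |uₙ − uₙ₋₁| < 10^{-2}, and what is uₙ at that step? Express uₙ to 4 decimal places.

n = 3, uₙ = 4.6608

g(4.1) = -0.689013, g(5.0) = 0.409438
u₂ = 5.000000 − 0.409438·(0.900000)/(1.098451) = 4.664533;  |Δ| = 0.335467
g(4.664533) = 0.004521
u₃ = 4.664533 − 0.004521·(-0.335467)/(-0.404917) = 4.660788;  |Δ| = 0.003745
|u₃ − u₂| = 0.003745 < 10^{-2}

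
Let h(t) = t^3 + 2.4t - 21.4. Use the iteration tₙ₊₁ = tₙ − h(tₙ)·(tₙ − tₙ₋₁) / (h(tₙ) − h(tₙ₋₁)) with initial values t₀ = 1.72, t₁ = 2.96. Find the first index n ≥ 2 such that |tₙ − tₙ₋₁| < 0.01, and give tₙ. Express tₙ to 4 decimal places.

h(1.72) = -12.183552, h(2.96) = 11.638336
t₂ = 2.960000 − 11.638336·(1.240000)/(23.821888) = 2.354190;  |Δ| = 0.605810
h(2.354190) = -2.702526
t₃ = 2.354190 − (-2.702526)·(-0.605810)/(-14.340862) = 2.468355;  |Δ| = 0.114164
h(2.468355) = -0.436822
t₄ = 2.468355 − (-0.436822)·(0.114164)/(2.265704) = 2.490365;  |Δ| = 0.022011
h(2.490365) = 0.021919
t₅ = 2.490365 − 0.021919·(0.022011)/(0.458741) = 2.489314;  |Δ| = 0.001052
|t₅ − t₄| = 0.001052 < 0.01

n = 5, tₙ = 2.4893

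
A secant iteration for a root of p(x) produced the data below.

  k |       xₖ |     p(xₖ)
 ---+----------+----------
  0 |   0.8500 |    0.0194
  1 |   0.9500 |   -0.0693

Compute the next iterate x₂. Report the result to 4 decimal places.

0.8719

x₂ = 0.9500 − (-0.0693)·(0.9500 − 0.8500) / (-0.0693 − 0.0194)
   = 0.9500 − (-0.006930)/(-0.088700) = 0.871871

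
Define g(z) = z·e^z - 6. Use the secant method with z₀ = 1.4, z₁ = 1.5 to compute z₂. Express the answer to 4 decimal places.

1.4309

g(1.4) = -0.322720, g(1.5) = 0.722534
z₂ = 1.500000 − 0.722534·(1.500000 − 1.400000) / (0.722534 − (-0.322720)) = 1.500000 − (0.072253)/(1.045254) = 1.430875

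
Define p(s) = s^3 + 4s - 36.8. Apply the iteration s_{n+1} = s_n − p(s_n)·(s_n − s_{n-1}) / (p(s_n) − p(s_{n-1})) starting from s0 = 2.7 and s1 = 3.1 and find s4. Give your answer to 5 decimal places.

2.92752

p(2.7) = -6.3170000, p(3.1) = 5.3910000
s2 = 3.1000000 − 5.3910000·(3.1000000 − 2.7000000) / (5.3910000 − (-6.3170000)) = 3.1000000 − (2.1564000)/(11.7080000) = 2.9158182
p(2.9158182) = -0.3464519
s3 = 2.9158182 − (-0.3464519)·(2.9158182 − 3.1000000) / (-0.3464519 − 5.3910000) = 2.9158182 − (0.0638101)/(-5.7374519) = 2.9269399
p(2.9269399) = -0.0172123
s4 = 2.9269399 − (-0.0172123)·(2.9269399 − 2.9158182) / (-0.0172123 − (-0.3464519)) = 2.9269399 − (-0.0001914)/(0.3292396) = 2.9275214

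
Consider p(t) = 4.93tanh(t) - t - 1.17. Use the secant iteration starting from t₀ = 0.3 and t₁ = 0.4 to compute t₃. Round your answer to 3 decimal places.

0.310

p(0.3) = -0.03383, p(0.4) = 0.30315
t₂ = 0.40000 − 0.30315·(0.40000 − 0.30000) / (0.30315 − (-0.03383)) = 0.40000 − (0.03031)/(0.33698) = 0.31004
p(0.31004) = 0.00129
t₃ = 0.31004 − 0.00129·(0.31004 − 0.40000) / (0.00129 − 0.30315) = 0.31004 − (-0.00012)/(-0.30186) = 0.30965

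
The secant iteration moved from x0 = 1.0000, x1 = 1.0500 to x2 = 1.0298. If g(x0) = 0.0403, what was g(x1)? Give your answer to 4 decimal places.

The secant line through (1.0000, 0.0403) and (1.0500, g(x1)) crosses zero at x2 = 1.0298.
So (1.0000, 0.0403), (1.0500, g(x1)), (1.0298, 0) are collinear:
g(x1) = 0.0403 · (1.0500 − 1.0298) / (1.0000 − 1.0298) = 0.0403 · (0.020200)/(-0.029800) = -0.027317

-0.0273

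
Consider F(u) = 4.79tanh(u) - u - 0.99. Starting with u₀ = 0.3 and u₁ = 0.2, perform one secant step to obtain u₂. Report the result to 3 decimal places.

0.270

F(0.3) = 0.10539, F(0.2) = -0.24457
u₂ = 0.20000 − (-0.24457)·(0.20000 − 0.30000) / (-0.24457 − 0.10539) = 0.20000 − (0.02446)/(-0.34996) = 0.26989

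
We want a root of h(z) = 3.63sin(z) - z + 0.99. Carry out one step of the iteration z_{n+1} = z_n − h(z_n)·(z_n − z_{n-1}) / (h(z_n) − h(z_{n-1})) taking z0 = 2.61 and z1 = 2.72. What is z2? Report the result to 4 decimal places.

2.6621

h(2.61) = 0.220072, h(2.72) = -0.244553
z2 = 2.720000 − (-0.244553)·(2.720000 − 2.610000) / (-0.244553 − 0.220072) = 2.720000 − (-0.026901)/(-0.464624) = 2.662102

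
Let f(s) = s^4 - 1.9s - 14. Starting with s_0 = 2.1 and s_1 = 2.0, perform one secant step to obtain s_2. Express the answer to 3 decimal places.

2.055

f(2.1) = 1.45810, f(2.0) = -1.80000
s_2 = 2.00000 − (-1.80000)·(2.00000 − 2.10000) / (-1.80000 − 1.45810) = 2.00000 − (0.18000)/(-3.25810) = 2.05525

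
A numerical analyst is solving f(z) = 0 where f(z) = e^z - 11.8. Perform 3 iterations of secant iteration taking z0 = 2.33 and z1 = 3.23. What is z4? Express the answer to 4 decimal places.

f(2.33) = -1.522058, f(3.23) = 13.479657
z2 = 3.230000 − 13.479657·(3.230000 − 2.330000) / (13.479657 − (-1.522058)) = 3.230000 − (12.131691)/(15.001715) = 2.421313
f(2.421313) = -0.539364
z3 = 2.421313 − (-0.539364)·(2.421313 − 3.230000) / (-0.539364 − 13.479657) = 2.421313 − (0.436177)/(-14.019021) = 2.452426
f(2.452426) = -0.183502
z4 = 2.452426 − (-0.183502)·(2.452426 − 2.421313) / (-0.183502 − (-0.539364)) = 2.452426 − (-0.005709)/(0.355862) = 2.468470

2.4685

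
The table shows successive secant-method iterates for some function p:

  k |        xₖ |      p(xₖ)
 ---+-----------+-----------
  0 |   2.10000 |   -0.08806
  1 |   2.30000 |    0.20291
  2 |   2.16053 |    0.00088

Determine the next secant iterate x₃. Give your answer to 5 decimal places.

2.15992

x₃ = 2.16053 − 0.00088·(2.16053 − 2.30000) / (0.00088 − 0.20291)
   = 2.16053 − (-0.0001227)/(-0.2020300) = 2.1599225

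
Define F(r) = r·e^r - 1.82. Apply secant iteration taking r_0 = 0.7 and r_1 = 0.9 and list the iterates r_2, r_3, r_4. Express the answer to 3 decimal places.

0.802, 0.809, 0.810

F(0.7) = -0.41037, F(0.9) = 0.39364
r_2 = 0.90000 − 0.39364·(0.90000 − 0.70000) / (0.39364 − (-0.41037)) = 0.90000 − (0.07873)/(0.80402) = 0.80208
F(0.80208) = -0.03122
r_3 = 0.80208 − (-0.03122)·(0.80208 − 0.90000) / (-0.03122 − 0.39364) = 0.80208 − (0.00306)/(-0.42486) = 0.80928
F(0.80928) = -0.00214
r_4 = 0.80928 − (-0.00214)·(0.80928 − 0.80208) / (-0.00214 − (-0.03122)) = 0.80928 − (-0.00002)/(0.02908) = 0.80981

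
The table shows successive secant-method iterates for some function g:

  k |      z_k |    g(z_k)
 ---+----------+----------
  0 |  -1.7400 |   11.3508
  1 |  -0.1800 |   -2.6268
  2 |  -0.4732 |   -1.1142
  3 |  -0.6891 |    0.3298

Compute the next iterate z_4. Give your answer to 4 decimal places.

-0.6398

z_4 = -0.6891 − 0.3298·(-0.6891 − (-0.4732)) / (0.3298 − (-1.1142))
   = -0.6891 − (-0.071204)/(1.444000) = -0.639790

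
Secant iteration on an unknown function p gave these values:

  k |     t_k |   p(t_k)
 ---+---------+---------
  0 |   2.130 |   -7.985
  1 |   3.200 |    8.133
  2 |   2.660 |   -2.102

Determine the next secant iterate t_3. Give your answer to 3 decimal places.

2.771

t_3 = 2.660 − (-2.102)·(2.660 − 3.200) / (-2.102 − 8.133)
   = 2.660 − (1.13508)/(-10.23500) = 2.77090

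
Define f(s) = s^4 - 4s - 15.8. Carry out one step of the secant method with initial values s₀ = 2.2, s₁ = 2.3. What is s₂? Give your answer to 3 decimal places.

2.228

f(2.2) = -1.17440, f(2.3) = 2.98410
s₂ = 2.30000 − 2.98410·(2.30000 − 2.20000) / (2.98410 − (-1.17440)) = 2.30000 − (0.29841)/(4.15850) = 2.22824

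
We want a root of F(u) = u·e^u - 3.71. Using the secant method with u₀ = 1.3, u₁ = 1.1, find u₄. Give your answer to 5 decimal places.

1.16140

F(1.3) = 1.0600857, F(1.1) = -0.4054174
u₂ = 1.1000000 − (-0.4054174)·(1.1000000 − 1.3000000) / (-0.4054174 − 1.0600857) = 1.1000000 − (0.0810835)/(-1.4655030) = 1.1553281
F(1.1553281) = -0.0417583
u₃ = 1.1553281 − (-0.0417583)·(1.1553281 − 1.1000000) / (-0.0417583 − (-0.4054174)) = 1.1553281 − (-0.0023104)/(0.3636591) = 1.1616813
F(1.1616813) = 0.0019215
u₄ = 1.1616813 − 0.0019215·(1.1616813 − 1.1553281) / (0.0019215 − (-0.0417583)) = 1.1616813 − (0.0000122)/(0.0436798) = 1.1614018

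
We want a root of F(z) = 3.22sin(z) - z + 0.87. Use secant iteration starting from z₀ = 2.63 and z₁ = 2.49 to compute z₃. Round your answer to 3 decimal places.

2.581

F(2.63) = -0.18360, F(2.49) = 0.33278
z₂ = 2.49000 − 0.33278·(2.49000 − 2.63000) / (0.33278 − (-0.18360)) = 2.49000 − (-0.04659)/(0.51638) = 2.58022
F(2.58022) = 0.00393
z₃ = 2.58022 − 0.00393·(2.58022 − 2.49000) / (0.00393 − 0.33278) = 2.58022 − (0.00035)/(-0.32885) = 2.58130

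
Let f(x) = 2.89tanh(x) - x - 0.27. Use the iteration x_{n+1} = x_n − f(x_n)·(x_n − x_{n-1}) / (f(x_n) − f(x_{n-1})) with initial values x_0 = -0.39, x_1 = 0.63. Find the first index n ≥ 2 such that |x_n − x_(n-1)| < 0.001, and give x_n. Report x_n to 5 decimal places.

n = 5, x_n = 0.14438

f(-0.39) = -0.9532311, f(0.63) = 0.7127709
x_2 = 0.6300000 − 0.7127709·(1.0200000)/(1.6660020) = 0.1936102;  |Δ| = 0.4363898
f(0.1936102) = 0.0890351
x_3 = 0.1936102 − 0.0890351·(-0.4363898)/(-0.6237358) = 0.1313177;  |Δ| = 0.0622924
f(0.1313177) = -0.0239760
x_4 = 0.1313177 − (-0.0239760)·(-0.0622924)/(-0.1130111) = 0.1445335;  |Δ| = 0.0132157
f(0.1445335) = 0.0002837
x_5 = 0.1445335 − 0.0002837·(0.0132157)/(0.0242598) = 0.1443789;  |Δ| = 0.0001546
|x_5 − x_4| = 0.0001546 < 0.001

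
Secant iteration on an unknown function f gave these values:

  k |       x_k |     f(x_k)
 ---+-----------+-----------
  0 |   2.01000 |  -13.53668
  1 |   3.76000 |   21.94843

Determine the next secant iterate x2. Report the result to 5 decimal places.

x2 = 3.76000 − 21.94843·(3.76000 − 2.01000) / (21.94843 − (-13.53668))
   = 3.76000 − (38.4097525)/(35.4851100) = 2.6775811

2.67758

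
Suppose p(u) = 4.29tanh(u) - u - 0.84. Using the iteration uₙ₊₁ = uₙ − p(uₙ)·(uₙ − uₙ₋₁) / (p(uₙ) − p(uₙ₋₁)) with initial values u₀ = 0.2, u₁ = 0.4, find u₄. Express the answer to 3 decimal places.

0.263

p(0.2) = -0.19326, p(0.4) = 0.38998
u₂ = 0.40000 − 0.38998·(0.40000 − 0.20000) / (0.38998 − (-0.19326)) = 0.40000 − (0.07800)/(0.58324) = 0.26627
p(0.26627) = 0.00978
u₃ = 0.26627 − 0.00978·(0.26627 − 0.40000) / (0.00978 − 0.38998) = 0.26627 − (-0.00131)/(-0.38020) = 0.26283
p(0.26283) = -0.00055
u₄ = 0.26283 − (-0.00055)·(0.26283 − 0.26627) / (-0.00055 − 0.00978) = 0.26283 − (0.00000)/(-0.01033) = 0.26301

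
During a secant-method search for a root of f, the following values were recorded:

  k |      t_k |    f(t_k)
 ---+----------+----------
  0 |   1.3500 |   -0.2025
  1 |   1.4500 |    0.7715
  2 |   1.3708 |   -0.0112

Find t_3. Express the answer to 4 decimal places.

t_3 = 1.3708 − (-0.0112)·(1.3708 − 1.4500) / (-0.0112 − 0.7715)
   = 1.3708 − (0.000887)/(-0.782700) = 1.371933

1.3719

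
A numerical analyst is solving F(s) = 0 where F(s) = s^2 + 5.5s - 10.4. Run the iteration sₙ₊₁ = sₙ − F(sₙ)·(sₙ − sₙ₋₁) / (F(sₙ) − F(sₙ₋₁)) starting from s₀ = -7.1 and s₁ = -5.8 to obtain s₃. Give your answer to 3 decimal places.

-6.991

F(-7.1) = 0.96000, F(-5.8) = -8.66000
s₂ = -5.80000 − (-8.66000)·(-5.80000 − (-7.10000)) / (-8.66000 − 0.96000) = -5.80000 − (-11.25800)/(-9.62000) = -6.97027
F(-6.97027) = -0.15182
s₃ = -6.97027 − (-0.15182)·(-6.97027 − (-5.80000)) / (-0.15182 − (-8.66000)) = -6.97027 − (0.17767)/(8.50818) = -6.99115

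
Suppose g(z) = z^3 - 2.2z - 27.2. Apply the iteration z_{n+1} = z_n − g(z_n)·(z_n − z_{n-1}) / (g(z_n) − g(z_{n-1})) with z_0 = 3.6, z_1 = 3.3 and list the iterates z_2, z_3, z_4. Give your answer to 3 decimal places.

g(3.6) = 11.53600, g(3.3) = 1.47700
z_2 = 3.30000 − 1.47700·(3.30000 − 3.60000) / (1.47700 − 11.53600) = 3.30000 − (-0.44310)/(-10.05900) = 3.25595
g(3.25595) = 0.15392
z_3 = 3.25595 − 0.15392·(3.25595 − 3.30000) / (0.15392 − 1.47700) = 3.25595 − (-0.00678)/(-1.32308) = 3.25083
g(3.25083) = 0.00247
z_4 = 3.25083 − 0.00247·(3.25083 − 3.25595) / (0.00247 − 0.15392) = 3.25083 − (-0.00001)/(-0.15145) = 3.25074

3.256, 3.251, 3.251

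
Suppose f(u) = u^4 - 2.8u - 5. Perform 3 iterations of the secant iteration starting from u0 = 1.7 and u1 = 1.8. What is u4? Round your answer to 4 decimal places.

1.7772

f(1.7) = -1.407900, f(1.8) = 0.457600
u2 = 1.800000 − 0.457600·(1.800000 − 1.700000) / (0.457600 − (-1.407900)) = 1.800000 − (0.045760)/(1.865500) = 1.775470
f(1.775470) = -0.034353
u3 = 1.775470 − (-0.034353)·(1.775470 − 1.800000) / (-0.034353 − 0.457600) = 1.775470 − (0.000843)/(-0.491953) = 1.777183
f(1.777183) = -0.000747
u4 = 1.777183 − (-0.000747)·(1.777183 − 1.775470) / (-0.000747 − (-0.034353)) = 1.777183 − (-0.000001)/(0.033606) = 1.777221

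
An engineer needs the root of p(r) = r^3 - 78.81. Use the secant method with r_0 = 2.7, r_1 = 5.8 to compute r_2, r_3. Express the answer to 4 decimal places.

p(2.7) = -59.127000, p(5.8) = 116.302000
r_2 = 5.800000 − 116.302000·(5.800000 − 2.700000) / (116.302000 − (-59.127000)) = 5.800000 − (360.536200)/(175.429000) = 3.744831
p(3.744831) = -26.293382
r_3 = 3.744831 − (-26.293382)·(3.744831 − 5.800000) / (-26.293382 − 116.302000) = 3.744831 − (54.037336)/(-142.595382) = 4.123787

3.7448, 4.1238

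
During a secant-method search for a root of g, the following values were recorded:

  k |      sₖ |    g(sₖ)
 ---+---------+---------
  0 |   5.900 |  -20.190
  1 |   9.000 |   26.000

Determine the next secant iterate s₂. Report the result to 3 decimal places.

7.255

s₂ = 9.000 − 26.000·(9.000 − 5.900) / (26.000 − (-20.190))
   = 9.000 − (80.60000)/(46.19000) = 7.25503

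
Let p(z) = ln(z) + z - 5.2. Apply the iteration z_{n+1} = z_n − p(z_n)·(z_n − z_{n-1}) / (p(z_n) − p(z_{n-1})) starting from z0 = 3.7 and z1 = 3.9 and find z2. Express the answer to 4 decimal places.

p(3.7) = -0.191667, p(3.9) = 0.060977
z2 = 3.900000 − 0.060977·(3.900000 − 3.700000) / (0.060977 − (-0.191667)) = 3.900000 − (0.012195)/(0.252644) = 3.851729

3.8517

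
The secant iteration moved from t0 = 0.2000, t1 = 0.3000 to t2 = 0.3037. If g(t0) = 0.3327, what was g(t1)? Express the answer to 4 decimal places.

0.0119

The secant line through (0.2000, 0.3327) and (0.3000, g(t1)) crosses zero at t2 = 0.3037.
So (0.2000, 0.3327), (0.3000, g(t1)), (0.3037, 0) are collinear:
g(t1) = 0.3327 · (0.3000 − 0.3037) / (0.2000 − 0.3037) = 0.3327 · (-0.003700)/(-0.103700) = 0.011871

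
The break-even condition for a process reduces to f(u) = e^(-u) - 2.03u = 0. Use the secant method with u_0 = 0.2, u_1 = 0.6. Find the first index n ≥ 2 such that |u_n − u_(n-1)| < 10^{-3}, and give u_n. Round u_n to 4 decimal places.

n = 4, u_n = 0.3479

f(0.2) = 0.412731, f(0.6) = -0.669188
u_2 = 0.600000 − (-0.669188)·(0.400000)/(-1.081919) = 0.352592;  |Δ| = 0.247408
f(0.352592) = -0.012898
u_3 = 0.352592 − (-0.012898)·(-0.247408)/(0.656290) = 0.347730;  |Δ| = 0.004862
f(0.347730) = 0.000398
u_4 = 0.347730 − 0.000398·(-0.004862)/(0.013296) = 0.347875;  |Δ| = 0.000146
|u_4 − u_3| = 0.000146 < 10^{-3}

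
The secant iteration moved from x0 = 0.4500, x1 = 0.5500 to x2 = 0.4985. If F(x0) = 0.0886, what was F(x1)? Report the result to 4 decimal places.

The secant line through (0.4500, 0.0886) and (0.5500, F(x1)) crosses zero at x2 = 0.4985.
So (0.4500, 0.0886), (0.5500, F(x1)), (0.4985, 0) are collinear:
F(x1) = 0.0886 · (0.5500 − 0.4985) / (0.4500 − 0.4985) = 0.0886 · (0.051500)/(-0.048500) = -0.094080

-0.0941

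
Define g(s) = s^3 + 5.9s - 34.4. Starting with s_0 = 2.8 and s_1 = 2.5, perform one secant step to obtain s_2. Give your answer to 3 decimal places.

g(2.8) = 4.07200, g(2.5) = -4.02500
s_2 = 2.50000 − (-4.02500)·(2.50000 − 2.80000) / (-4.02500 − 4.07200) = 2.50000 − (1.20750)/(-8.09700) = 2.64913

2.649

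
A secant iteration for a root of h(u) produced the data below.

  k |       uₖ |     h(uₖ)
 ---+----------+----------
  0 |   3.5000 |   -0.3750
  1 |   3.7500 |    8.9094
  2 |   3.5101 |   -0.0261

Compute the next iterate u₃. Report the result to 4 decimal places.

3.5108

u₃ = 3.5101 − (-0.0261)·(3.5101 − 3.7500) / (-0.0261 − 8.9094)
   = 3.5101 − (0.006261)/(-8.935500) = 3.510801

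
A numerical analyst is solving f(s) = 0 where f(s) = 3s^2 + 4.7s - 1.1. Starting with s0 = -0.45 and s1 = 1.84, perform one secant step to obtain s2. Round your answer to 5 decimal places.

f(-0.45) = -2.6075000, f(1.84) = 17.7048000
s2 = 1.8400000 − 17.7048000·(1.8400000 − (-0.4500000)) / (17.7048000 − (-2.6075000)) = 1.8400000 − (40.5439920)/(20.3123000) = -0.1560316

-0.15603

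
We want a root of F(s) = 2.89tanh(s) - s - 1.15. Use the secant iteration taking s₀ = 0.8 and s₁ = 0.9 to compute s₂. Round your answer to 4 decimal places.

F(0.8) = -0.030934, F(0.9) = 0.020101
s₂ = 0.900000 − 0.020101·(0.900000 − 0.800000) / (0.020101 − (-0.030934)) = 0.900000 − (0.002010)/(0.051035) = 0.860613

0.8606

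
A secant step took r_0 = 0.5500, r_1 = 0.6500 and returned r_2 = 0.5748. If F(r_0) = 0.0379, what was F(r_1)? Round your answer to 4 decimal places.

-0.1149

The secant line through (0.5500, 0.0379) and (0.6500, F(r_1)) crosses zero at r_2 = 0.5748.
So (0.5500, 0.0379), (0.6500, F(r_1)), (0.5748, 0) are collinear:
F(r_1) = 0.0379 · (0.6500 − 0.5748) / (0.5500 − 0.5748) = 0.0379 · (0.075200)/(-0.024800) = -0.114923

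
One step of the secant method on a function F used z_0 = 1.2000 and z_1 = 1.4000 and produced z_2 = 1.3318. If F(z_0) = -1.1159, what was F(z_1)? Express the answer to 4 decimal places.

0.5774

The secant line through (1.2000, -1.1159) and (1.4000, F(z_1)) crosses zero at z_2 = 1.3318.
So (1.2000, -1.1159), (1.4000, F(z_1)), (1.3318, 0) are collinear:
F(z_1) = -1.1159 · (1.4000 − 1.3318) / (1.2000 − 1.3318) = -1.1159 · (0.068200)/(-0.131800) = 0.577423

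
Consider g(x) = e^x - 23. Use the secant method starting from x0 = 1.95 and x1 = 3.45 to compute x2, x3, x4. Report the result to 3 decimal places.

2.929, 3.104, 3.139

g(1.95) = -15.97131, g(3.45) = 8.50039
x2 = 3.45000 − 8.50039·(3.45000 − 1.95000) / (8.50039 − (-15.97131)) = 3.45000 − (12.75059)/(24.47170) = 2.92897
g(2.92897) = -4.29172
x3 = 2.92897 − (-4.29172)·(2.92897 − 3.45000) / (-4.29172 − 8.50039) = 2.92897 − (2.23613)/(-12.79211) = 3.10377
g(3.10377) = -0.71817
x4 = 3.10377 − (-0.71817)·(3.10377 − 2.92897) / (-0.71817 − (-4.29172)) = 3.10377 − (-0.12554)/(3.57355) = 3.13890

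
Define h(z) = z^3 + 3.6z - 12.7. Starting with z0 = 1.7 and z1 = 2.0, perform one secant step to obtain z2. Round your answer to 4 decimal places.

h(1.7) = -1.667000, h(2.0) = 2.500000
z2 = 2.000000 − 2.500000·(2.000000 − 1.700000) / (2.500000 − (-1.667000)) = 2.000000 − (0.750000)/(4.167000) = 1.820014

1.8200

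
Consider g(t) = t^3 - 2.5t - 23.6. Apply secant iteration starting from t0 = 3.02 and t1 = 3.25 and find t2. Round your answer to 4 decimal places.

g(3.02) = -3.606392, g(3.25) = 2.603125
t2 = 3.250000 − 2.603125·(3.250000 − 3.020000) / (2.603125 − (-3.606392)) = 3.250000 − (0.598719)/(6.209517) = 3.153580

3.1536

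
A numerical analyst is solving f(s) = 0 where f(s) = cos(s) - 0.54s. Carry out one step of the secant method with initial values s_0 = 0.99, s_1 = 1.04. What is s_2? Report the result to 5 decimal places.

f(0.99) = 0.0140899, f(1.04) = -0.0553797
s_2 = 1.0400000 − (-0.0553797)·(1.0400000 − 0.9900000) / (-0.0553797 − 0.0140899) = 1.0400000 − (-0.0027690)/(-0.0694696) = 1.0001410

1.00014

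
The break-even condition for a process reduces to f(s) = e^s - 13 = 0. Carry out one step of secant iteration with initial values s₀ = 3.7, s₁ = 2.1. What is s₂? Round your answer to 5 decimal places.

f(3.7) = 27.4473044, f(2.1) = -4.8338301
s₂ = 2.1000000 − (-4.8338301)·(2.1000000 − 3.7000000) / (-4.8338301 − 27.4473044) = 2.1000000 − (7.7341281)/(-32.2811344) = 2.3395866

2.33959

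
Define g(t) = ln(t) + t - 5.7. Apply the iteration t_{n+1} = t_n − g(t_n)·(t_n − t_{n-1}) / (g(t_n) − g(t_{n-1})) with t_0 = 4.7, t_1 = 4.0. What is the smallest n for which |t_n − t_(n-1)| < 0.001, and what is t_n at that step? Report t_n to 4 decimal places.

n = 4, t_n = 4.2525

g(4.7) = 0.547563, g(4.0) = -0.313706
t_2 = 4.000000 − (-0.313706)·(-0.700000)/(-0.861268) = 4.254966;  |Δ| = 0.254966
g(4.254966) = 0.003053
t_3 = 4.254966 − 0.003053·(0.254966)/(0.316758) = 4.252509;  |Δ| = 0.002457
g(4.252509) = 0.000018
t_4 = 4.252509 − 0.000018·(-0.002457)/(-0.003035) = 4.252494;  |Δ| = 0.000014
|t_4 − t_3| = 0.000014 < 0.001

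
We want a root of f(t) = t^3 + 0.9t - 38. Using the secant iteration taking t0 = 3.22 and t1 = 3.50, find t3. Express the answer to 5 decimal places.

f(3.22) = -1.7157520, f(3.50) = 8.0250000
t2 = 3.5000000 − 8.0250000·(3.5000000 − 3.2200000) / (8.0250000 − (-1.7157520)) = 3.5000000 − (2.2470000)/(9.7407520) = 3.2693197
f(3.2693197) = -0.1136492
t3 = 3.2693197 − (-0.1136492)·(3.2693197 − 3.5000000) / (-0.1136492 − 8.0250000) = 3.2693197 − (0.0262166)/(-8.1386492) = 3.2725409

3.27254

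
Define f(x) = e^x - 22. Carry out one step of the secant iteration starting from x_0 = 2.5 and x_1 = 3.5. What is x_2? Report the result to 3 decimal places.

f(2.5) = -9.81751, f(3.5) = 11.11545
x_2 = 3.50000 − 11.11545·(3.50000 − 2.50000) / (11.11545 − (-9.81751)) = 3.50000 − (11.11545)/(20.93296) = 2.96900

2.969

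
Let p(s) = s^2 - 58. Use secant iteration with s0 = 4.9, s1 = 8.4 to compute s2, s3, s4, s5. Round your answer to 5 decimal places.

p(4.9) = -33.9900000, p(8.4) = 12.5600000
s2 = 8.4000000 − 12.5600000·(8.4000000 − 4.9000000) / (12.5600000 − (-33.9900000)) = 8.4000000 − (43.9600000)/(46.5500000) = 7.4556391
p(7.4556391) = -2.4134456
s3 = 7.4556391 − (-2.4134456)·(7.4556391 − 8.4000000) / (-2.4134456 − 12.5600000) = 7.4556391 − (2.2791637)/(-14.9734456) = 7.6078528
p(7.6078528) = -0.1205757
s4 = 7.6078528 − (-0.1205757)·(7.6078528 − 7.4556391) / (-0.1205757 − (-2.4134456)) = 7.6078528 − (-0.0183533)/(2.2928700) = 7.6158573
p(7.6158573) = 0.0012825
s5 = 7.6158573 − 0.0012825·(7.6158573 − 7.6078528) / (0.0012825 − (-0.1205757)) = 7.6158573 − (0.0000103)/(0.1218581) = 7.6157731

7.45564, 7.60785, 7.61586, 7.61577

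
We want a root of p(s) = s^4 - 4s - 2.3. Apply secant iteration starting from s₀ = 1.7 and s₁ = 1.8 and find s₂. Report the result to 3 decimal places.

p(1.7) = -0.74790, p(1.8) = 0.99760
s₂ = 1.80000 − 0.99760·(1.80000 − 1.70000) / (0.99760 − (-0.74790)) = 1.80000 − (0.09976)/(1.74550) = 1.74285

1.743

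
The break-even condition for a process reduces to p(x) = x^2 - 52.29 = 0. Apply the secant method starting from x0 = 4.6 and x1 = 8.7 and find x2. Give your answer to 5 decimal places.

p(4.6) = -31.1300000, p(8.7) = 23.4000000
x2 = 8.7000000 − 23.4000000·(8.7000000 − 4.6000000) / (23.4000000 − (-31.1300000)) = 8.7000000 − (95.9400000)/(54.5300000) = 6.9406015

6.94060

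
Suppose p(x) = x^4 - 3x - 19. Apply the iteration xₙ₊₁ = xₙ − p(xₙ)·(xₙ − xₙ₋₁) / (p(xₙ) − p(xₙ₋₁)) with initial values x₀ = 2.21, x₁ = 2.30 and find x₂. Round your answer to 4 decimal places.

p(2.21) = -1.775567, p(2.30) = 2.084100
x₂ = 2.300000 − 2.084100·(2.300000 − 2.210000) / (2.084100 − (-1.775567)) = 2.300000 − (0.187569)/(3.859667) = 2.251403

2.2514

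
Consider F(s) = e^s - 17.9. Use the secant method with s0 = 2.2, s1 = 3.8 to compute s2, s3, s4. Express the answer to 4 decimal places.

2.5980, 2.7696, 2.9025

F(2.2) = -8.874987, F(3.8) = 26.801184
s2 = 3.800000 − 26.801184·(3.800000 − 2.200000) / (26.801184 − (-8.874987)) = 3.800000 − (42.881895)/(35.676171) = 2.598024
F(2.598024) = -4.462838
s3 = 2.598024 − (-4.462838)·(2.598024 − 3.800000) / (-4.462838 − 26.801184) = 2.598024 − (5.364223)/(-31.264022) = 2.769602
F(2.769602) = -1.947711
s4 = 2.769602 − (-1.947711)·(2.769602 − 2.598024) / (-1.947711 − (-4.462838)) = 2.769602 − (-0.334185)/(2.515127) = 2.902472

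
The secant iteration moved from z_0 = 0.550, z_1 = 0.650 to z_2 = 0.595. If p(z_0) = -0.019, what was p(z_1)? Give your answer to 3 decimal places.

0.023

The secant line through (0.550, -0.019) and (0.650, p(z_1)) crosses zero at z_2 = 0.595.
So (0.550, -0.019), (0.650, p(z_1)), (0.595, 0) are collinear:
p(z_1) = -0.019 · (0.650 − 0.595) / (0.550 − 0.595) = -0.019 · (0.05500)/(-0.04500) = 0.02322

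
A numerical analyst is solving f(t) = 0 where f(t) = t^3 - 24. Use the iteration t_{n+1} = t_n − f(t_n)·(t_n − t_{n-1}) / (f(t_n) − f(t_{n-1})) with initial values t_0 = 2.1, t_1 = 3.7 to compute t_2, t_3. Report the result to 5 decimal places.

f(2.1) = -14.7390000, f(3.7) = 26.6530000
t_2 = 3.7000000 − 26.6530000·(3.7000000 − 2.1000000) / (26.6530000 − (-14.7390000)) = 3.7000000 − (42.6448000)/(41.3920000) = 2.6697333
f(2.6697333) = -4.9715407
t_3 = 2.6697333 − (-4.9715407)·(2.6697333 − 3.7000000) / (-4.9715407 − 26.6530000) = 2.6697333 − (5.1220129)/(-31.6245407) = 2.8316965

2.66973, 2.83170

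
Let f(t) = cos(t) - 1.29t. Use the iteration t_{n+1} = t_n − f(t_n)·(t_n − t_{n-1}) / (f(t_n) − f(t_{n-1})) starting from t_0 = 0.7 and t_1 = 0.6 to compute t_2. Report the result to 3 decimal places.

f(0.7) = -0.13816, f(0.6) = 0.05134
t_2 = 0.60000 − 0.05134·(0.60000 − 0.70000) / (0.05134 − (-0.13816)) = 0.60000 − (-0.00513)/(0.18949) = 0.62709

0.627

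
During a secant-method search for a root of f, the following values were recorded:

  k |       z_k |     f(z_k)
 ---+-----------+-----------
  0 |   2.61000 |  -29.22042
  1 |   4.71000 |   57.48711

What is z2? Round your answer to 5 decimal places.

3.31770

z2 = 4.71000 − 57.48711·(4.71000 − 2.61000) / (57.48711 − (-29.22042))
   = 4.71000 − (120.7229310)/(86.7075300) = 3.3176996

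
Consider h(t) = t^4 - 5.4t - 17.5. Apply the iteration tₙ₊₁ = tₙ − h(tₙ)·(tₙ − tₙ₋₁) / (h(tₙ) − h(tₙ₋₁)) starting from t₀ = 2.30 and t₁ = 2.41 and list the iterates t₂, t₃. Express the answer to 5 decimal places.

2.34130, 2.34325

h(2.30) = -1.9359000, h(2.41) = 3.2200256
t₂ = 2.4100000 − 3.2200256·(2.4100000 − 2.3000000) / (3.2200256 − (-1.9359000)) = 2.4100000 − (0.3542028)/(5.1559256) = 2.3413018
h(2.3413018) = -0.0940594
t₃ = 2.3413018 − (-0.0940594)·(2.3413018 − 2.4100000) / (-0.0940594 − 3.2200256) = 2.3413018 − (0.0064617)/(-3.3140850) = 2.3432516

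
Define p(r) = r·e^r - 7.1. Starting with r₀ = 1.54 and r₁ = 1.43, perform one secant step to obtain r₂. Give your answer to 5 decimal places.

1.53240

p(1.54) = 0.0834690, p(1.43) = -1.1244602
r₂ = 1.4300000 − (-1.1244602)·(1.4300000 − 1.5400000) / (-1.1244602 − 0.0834690) = 1.4300000 − (0.1236906)/(-1.2079292) = 1.5323989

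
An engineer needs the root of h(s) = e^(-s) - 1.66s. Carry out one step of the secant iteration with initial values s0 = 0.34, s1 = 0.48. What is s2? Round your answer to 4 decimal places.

h(0.34) = 0.147370, h(0.48) = -0.178017
s2 = 0.480000 − (-0.178017)·(0.480000 − 0.340000) / (-0.178017 − 0.147370) = 0.480000 − (-0.024922)/(-0.325387) = 0.403407

0.4034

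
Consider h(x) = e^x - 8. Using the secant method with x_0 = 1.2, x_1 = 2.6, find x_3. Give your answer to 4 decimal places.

2.0221

h(1.2) = -4.679883, h(2.6) = 5.463738
x_2 = 2.600000 − 5.463738·(2.600000 − 1.200000) / (5.463738 − (-4.679883)) = 2.600000 − (7.649233)/(10.143621) = 1.845907
h(1.845907) = -1.666158
x_3 = 1.845907 − (-1.666158)·(1.845907 − 2.600000) / (-1.666158 − 5.463738) = 1.845907 − (1.256438)/(-7.129896) = 2.022128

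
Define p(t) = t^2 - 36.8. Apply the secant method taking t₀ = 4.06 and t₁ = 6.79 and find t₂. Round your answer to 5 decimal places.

p(4.06) = -20.3164000, p(6.79) = 9.3041000
t₂ = 6.7900000 − 9.3041000·(6.7900000 − 4.0600000) / (9.3041000 − (-20.3164000)) = 6.7900000 − (25.4001930)/(29.6205000) = 5.9324793

5.93248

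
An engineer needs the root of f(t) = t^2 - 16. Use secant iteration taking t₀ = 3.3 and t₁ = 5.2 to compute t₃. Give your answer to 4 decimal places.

3.9870

f(3.3) = -5.110000, f(5.2) = 11.040000
t₂ = 5.200000 − 11.040000·(5.200000 − 3.300000) / (11.040000 − (-5.110000)) = 5.200000 − (20.976000)/(16.150000) = 3.901176
f(3.901176) = -0.780822
t₃ = 3.901176 − (-0.780822)·(3.901176 − 5.200000) / (-0.780822 − 11.040000) = 3.901176 − (1.014150)/(-11.820822) = 3.986970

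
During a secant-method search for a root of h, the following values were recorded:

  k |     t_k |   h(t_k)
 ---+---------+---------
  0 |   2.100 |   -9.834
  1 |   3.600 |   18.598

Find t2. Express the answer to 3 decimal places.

2.619

t2 = 3.600 − 18.598·(3.600 − 2.100) / (18.598 − (-9.834))
   = 3.600 − (27.89700)/(28.43200) = 2.61882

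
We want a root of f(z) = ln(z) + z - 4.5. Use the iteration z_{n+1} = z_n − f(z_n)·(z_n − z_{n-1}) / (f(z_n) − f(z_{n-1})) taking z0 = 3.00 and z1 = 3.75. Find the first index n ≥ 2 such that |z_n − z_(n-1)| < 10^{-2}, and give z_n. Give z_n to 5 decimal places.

f(3.00) = -0.4013877, f(3.75) = 0.5717558
z2 = 3.7500000 − 0.5717558·(0.7500000)/(0.9731436) = 3.3093488;  |Δ| = 0.4406512
f(3.3093488) = 0.0061002
z3 = 3.3093488 − 0.0061002·(-0.4406512)/(-0.5656556) = 3.3045967;  |Δ| = 0.0047521
|z3 − z2| = 0.0047521 < 10^{-2}

n = 3, z_n = 3.30460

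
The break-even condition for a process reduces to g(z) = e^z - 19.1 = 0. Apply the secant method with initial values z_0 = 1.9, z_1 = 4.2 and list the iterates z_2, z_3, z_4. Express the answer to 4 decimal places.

2.3759, 2.6479, 3.0503

g(1.9) = -12.414106, g(4.2) = 47.586331
z_2 = 4.200000 − 47.586331·(4.200000 − 1.900000) / (47.586331 − (-12.414106)) = 4.200000 − (109.448561)/(60.000437) = 2.375871
g(2.375871) = -8.339623
z_3 = 2.375871 − (-8.339623)·(2.375871 − 4.200000) / (-8.339623 − 47.586331) = 2.375871 − (15.212552)/(-55.925954) = 2.647883
g(2.647883) = -4.975894
z_4 = 2.647883 − (-4.975894)·(2.647883 − 2.375871) / (-4.975894 − (-8.339623)) = 2.647883 − (-1.353505)/(3.363729) = 3.050265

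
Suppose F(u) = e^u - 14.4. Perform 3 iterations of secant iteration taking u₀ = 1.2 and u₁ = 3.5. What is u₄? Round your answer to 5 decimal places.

F(1.2) = -11.0798831, F(3.5) = 18.7154520
u₂ = 3.5000000 − 18.7154520·(3.5000000 − 1.2000000) / (18.7154520 − (-11.0798831)) = 3.5000000 − (43.0455395)/(29.7953350) = 2.0552927
F(2.0552927) = -6.5908771
u₃ = 2.0552927 − (-6.5908771)·(2.0552927 − 3.5000000) / (-6.5908771 − 18.7154520) = 2.0552927 − (9.5218886)/(-25.3063291) = 2.4315578
F(2.4315578) = -3.0234097
u₄ = 2.4315578 − (-3.0234097)·(2.4315578 − 2.0552927) / (-3.0234097 − (-6.5908771)) = 2.4315578 − (-1.1376036)/(3.5674674) = 2.7504404

2.75044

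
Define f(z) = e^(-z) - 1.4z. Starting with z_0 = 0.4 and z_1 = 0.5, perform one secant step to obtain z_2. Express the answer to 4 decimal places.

0.4541

f(0.4) = 0.110320, f(0.5) = -0.093469
z_2 = 0.500000 − (-0.093469)·(0.500000 − 0.400000) / (-0.093469 − 0.110320) = 0.500000 − (-0.009347)/(-0.203789) = 0.454134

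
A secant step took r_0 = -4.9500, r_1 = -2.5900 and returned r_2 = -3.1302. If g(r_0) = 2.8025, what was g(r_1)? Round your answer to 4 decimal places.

The secant line through (-4.9500, 2.8025) and (-2.5900, g(r_1)) crosses zero at r_2 = -3.1302.
So (-4.9500, 2.8025), (-2.5900, g(r_1)), (-3.1302, 0) are collinear:
g(r_1) = 2.8025 · (-2.5900 − (-3.1302)) / (-4.9500 − (-3.1302)) = 2.8025 · (0.540200)/(-1.819800) = -0.831910

-0.8319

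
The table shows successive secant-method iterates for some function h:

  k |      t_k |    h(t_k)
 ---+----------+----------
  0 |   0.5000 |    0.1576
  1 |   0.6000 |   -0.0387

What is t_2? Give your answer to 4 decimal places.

t_2 = 0.6000 − (-0.0387)·(0.6000 − 0.5000) / (-0.0387 − 0.1576)
   = 0.6000 − (-0.003870)/(-0.196300) = 0.580285

0.5803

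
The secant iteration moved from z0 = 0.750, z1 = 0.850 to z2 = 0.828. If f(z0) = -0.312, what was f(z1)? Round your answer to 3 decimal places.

0.088

The secant line through (0.750, -0.312) and (0.850, f(z1)) crosses zero at z2 = 0.828.
So (0.750, -0.312), (0.850, f(z1)), (0.828, 0) are collinear:
f(z1) = -0.312 · (0.850 − 0.828) / (0.750 − 0.828) = -0.312 · (0.02200)/(-0.07800) = 0.08800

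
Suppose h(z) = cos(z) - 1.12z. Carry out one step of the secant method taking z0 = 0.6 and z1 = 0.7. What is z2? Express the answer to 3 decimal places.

h(0.6) = 0.15334, h(0.7) = -0.01916
z2 = 0.70000 − (-0.01916)·(0.70000 − 0.60000) / (-0.01916 − 0.15334) = 0.70000 − (-0.00192)/(-0.17249) = 0.68889

0.689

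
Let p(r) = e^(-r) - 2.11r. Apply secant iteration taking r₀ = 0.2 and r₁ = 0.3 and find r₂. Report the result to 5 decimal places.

0.33732

p(0.2) = 0.3967308, p(0.3) = 0.1078182
r₂ = 0.3000000 − 0.1078182·(0.3000000 − 0.2000000) / (0.1078182 − 0.3967308) = 0.3000000 − (0.0107818)/(-0.2889125) = 0.3373186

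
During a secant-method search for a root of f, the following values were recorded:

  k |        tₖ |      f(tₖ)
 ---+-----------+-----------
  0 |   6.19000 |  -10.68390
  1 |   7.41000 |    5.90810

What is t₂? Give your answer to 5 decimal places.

6.97558

t₂ = 7.41000 − 5.90810·(7.41000 − 6.19000) / (5.90810 − (-10.68390))
   = 7.41000 − (7.2078820)/(16.5920000) = 6.9755809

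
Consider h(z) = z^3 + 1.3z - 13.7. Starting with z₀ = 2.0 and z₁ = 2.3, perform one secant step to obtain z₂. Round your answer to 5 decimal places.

h(2.0) = -3.1000000, h(2.3) = 1.4570000
z₂ = 2.3000000 − 1.4570000·(2.3000000 − 2.0000000) / (1.4570000 − (-3.1000000)) = 2.3000000 − (0.4371000)/(4.5570000) = 2.2040816

2.20408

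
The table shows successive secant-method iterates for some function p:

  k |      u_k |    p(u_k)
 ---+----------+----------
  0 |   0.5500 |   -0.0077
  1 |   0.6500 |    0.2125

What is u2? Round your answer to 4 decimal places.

0.5535

u2 = 0.6500 − 0.2125·(0.6500 − 0.5500) / (0.2125 − (-0.0077))
   = 0.6500 − (0.021250)/(0.220200) = 0.553497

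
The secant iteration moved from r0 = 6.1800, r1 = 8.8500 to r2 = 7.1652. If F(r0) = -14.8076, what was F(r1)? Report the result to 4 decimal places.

25.3226

The secant line through (6.1800, -14.8076) and (8.8500, F(r1)) crosses zero at r2 = 7.1652.
So (6.1800, -14.8076), (8.8500, F(r1)), (7.1652, 0) are collinear:
F(r1) = -14.8076 · (8.8500 − 7.1652) / (6.1800 − 7.1652) = -14.8076 · (1.684800)/(-0.985200) = 25.322619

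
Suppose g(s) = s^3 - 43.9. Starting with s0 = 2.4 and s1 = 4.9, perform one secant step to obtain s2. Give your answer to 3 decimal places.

g(2.4) = -30.07600, g(4.9) = 73.74900
s2 = 4.90000 − 73.74900·(4.90000 − 2.40000) / (73.74900 − (-30.07600)) = 4.90000 − (184.37250)/(103.82500) = 3.12420

3.124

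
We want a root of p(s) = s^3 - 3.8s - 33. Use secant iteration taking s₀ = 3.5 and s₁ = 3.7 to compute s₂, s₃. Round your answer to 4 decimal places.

3.5976, 3.6006

p(3.5) = -3.425000, p(3.7) = 3.593000
s₂ = 3.700000 − 3.593000·(3.700000 − 3.500000) / (3.593000 − (-3.425000)) = 3.700000 − (0.718600)/(7.018000) = 3.597606
p(3.597606) = -0.107914
s₃ = 3.597606 − (-0.107914)·(3.597606 − 3.700000) / (-0.107914 − 3.593000) = 3.597606 − (0.011050)/(-3.700914) = 3.600592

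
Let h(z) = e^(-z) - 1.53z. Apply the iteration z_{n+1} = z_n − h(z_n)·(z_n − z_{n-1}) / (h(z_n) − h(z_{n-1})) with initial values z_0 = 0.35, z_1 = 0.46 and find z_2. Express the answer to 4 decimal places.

0.4270

h(0.35) = 0.169188, h(0.46) = -0.072516
z_2 = 0.460000 − (-0.072516)·(0.460000 − 0.350000) / (-0.072516 − 0.169188) = 0.460000 − (-0.007977)/(-0.241704) = 0.426998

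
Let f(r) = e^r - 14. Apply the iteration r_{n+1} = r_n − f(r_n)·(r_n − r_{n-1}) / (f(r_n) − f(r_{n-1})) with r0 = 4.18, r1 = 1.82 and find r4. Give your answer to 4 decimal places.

2.5708

f(4.18) = 51.365853, f(1.82) = -7.828142
r2 = 1.820000 − (-7.828142)·(1.820000 − 4.180000) / (-7.828142 − 51.365853) = 1.820000 − (18.474414)/(-59.193995) = 2.132099
f(2.132099) = -5.567448
r3 = 2.132099 − (-5.567448)·(2.132099 − 1.820000) / (-5.567448 − (-7.828142)) = 2.132099 − (-1.737598)/(2.260694) = 2.900712
f(2.900712) = 4.187090
r4 = 2.900712 − 4.187090·(2.900712 − 2.132099) / (4.187090 − (-5.567448)) = 2.900712 − (3.218250)/(9.754538) = 2.570789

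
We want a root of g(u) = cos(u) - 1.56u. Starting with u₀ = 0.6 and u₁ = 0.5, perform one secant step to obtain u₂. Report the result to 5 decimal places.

g(0.6) = -0.1106644, g(0.5) = 0.0975826
u₂ = 0.5000000 − 0.0975826·(0.5000000 − 0.6000000) / (0.0975826 − (-0.1106644)) = 0.5000000 − (-0.0097583)/(0.2082469) = 0.5468591

0.54686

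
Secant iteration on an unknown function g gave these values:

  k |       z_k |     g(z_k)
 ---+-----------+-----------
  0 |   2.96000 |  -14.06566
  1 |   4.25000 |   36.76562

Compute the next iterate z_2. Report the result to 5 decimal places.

z_2 = 4.25000 − 36.76562·(4.25000 − 2.96000) / (36.76562 − (-14.06566))
   = 4.25000 − (47.4276498)/(50.8312800) = 3.3169594

3.31696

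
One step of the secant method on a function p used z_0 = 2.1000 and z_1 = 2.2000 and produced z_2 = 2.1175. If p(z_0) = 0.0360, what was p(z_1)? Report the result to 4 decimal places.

-0.1697

The secant line through (2.1000, 0.0360) and (2.2000, p(z_1)) crosses zero at z_2 = 2.1175.
So (2.1000, 0.0360), (2.2000, p(z_1)), (2.1175, 0) are collinear:
p(z_1) = 0.0360 · (2.2000 − 2.1175) / (2.1000 − 2.1175) = 0.0360 · (0.082500)/(-0.017500) = -0.169714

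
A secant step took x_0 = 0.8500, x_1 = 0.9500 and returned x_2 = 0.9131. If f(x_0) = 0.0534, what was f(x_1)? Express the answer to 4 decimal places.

The secant line through (0.8500, 0.0534) and (0.9500, f(x_1)) crosses zero at x_2 = 0.9131.
So (0.8500, 0.0534), (0.9500, f(x_1)), (0.9131, 0) are collinear:
f(x_1) = 0.0534 · (0.9500 − 0.9131) / (0.8500 − 0.9131) = 0.0534 · (0.036900)/(-0.063100) = -0.031228

-0.0312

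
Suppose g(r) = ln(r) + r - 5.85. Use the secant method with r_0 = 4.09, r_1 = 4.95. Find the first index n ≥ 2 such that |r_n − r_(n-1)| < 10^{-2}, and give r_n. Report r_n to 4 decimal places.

g(4.09) = -0.351455, g(4.95) = 0.699388
r_2 = 4.950000 − 0.699388·(0.860000)/(1.050843) = 4.377628;  |Δ| = 0.572372
g(4.377628) = 0.004135
r_3 = 4.377628 − 0.004135·(-0.572372)/(-0.695253) = 4.374224;  |Δ| = 0.003404
|r_3 − r_2| = 0.003404 < 10^{-2}

n = 3, r_n = 4.3742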